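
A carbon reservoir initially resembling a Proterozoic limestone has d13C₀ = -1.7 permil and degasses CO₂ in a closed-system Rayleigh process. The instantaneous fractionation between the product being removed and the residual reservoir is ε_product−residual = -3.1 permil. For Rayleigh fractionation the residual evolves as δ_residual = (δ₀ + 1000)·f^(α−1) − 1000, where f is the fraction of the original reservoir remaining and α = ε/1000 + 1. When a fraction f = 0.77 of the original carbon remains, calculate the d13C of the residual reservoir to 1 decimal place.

-0.9 permil

Rayleigh residual: δ_res = (δ₀ + 1000)·f^(α−1) − 1000
α = ε/1000 + 1 = 0.99690, so α − 1 = -0.00310
f^(α−1) = 0.77^(-0.00310) = 1.000811
δ_res = (-1.7 + 1000) × 1.000811 − 1000 = 999.109 − 1000 = -0.89 permil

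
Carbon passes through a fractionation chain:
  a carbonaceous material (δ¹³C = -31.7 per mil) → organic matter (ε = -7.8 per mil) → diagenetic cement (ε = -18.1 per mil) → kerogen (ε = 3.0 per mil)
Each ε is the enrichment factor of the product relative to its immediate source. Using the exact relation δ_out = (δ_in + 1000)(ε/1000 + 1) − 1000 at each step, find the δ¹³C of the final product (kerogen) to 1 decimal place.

-53.8 per mil

step 1: δ = (-31.70 + 1000)·(-7.8/1000 + 1) − 1000 = -39.25 per mil
step 2: δ = (-39.25 + 1000)·(-18.1/1000 + 1) − 1000 = -56.64 per mil
step 3: δ = (-56.64 + 1000)·(3.0/1000 + 1) − 1000 = -53.81 per mil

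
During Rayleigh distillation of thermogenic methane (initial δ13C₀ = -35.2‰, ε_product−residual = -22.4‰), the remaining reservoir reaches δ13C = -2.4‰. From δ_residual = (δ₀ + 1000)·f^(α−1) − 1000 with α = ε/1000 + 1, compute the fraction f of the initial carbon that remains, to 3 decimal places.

α − 1 = ε/1000 = -0.0224
(δ_res + 1000)/(δ₀ + 1000) = (-2.4 + 1000)/(-35.2 + 1000) = 997.6/964.8 = 1.033997
f = 1.033997^(1/-0.0224) = exp(ln(1.033997)/-0.0224) = exp(0.03343/-0.0224)
f = exp(-1.4925) = 0.2248

0.225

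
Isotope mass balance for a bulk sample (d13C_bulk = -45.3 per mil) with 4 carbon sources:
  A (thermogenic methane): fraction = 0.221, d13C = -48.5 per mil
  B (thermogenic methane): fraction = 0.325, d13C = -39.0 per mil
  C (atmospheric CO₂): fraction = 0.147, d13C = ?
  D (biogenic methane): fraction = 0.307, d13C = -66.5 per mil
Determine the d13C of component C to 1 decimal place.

Isotope mass balance: δ_bulk = Σ fᵢ·δᵢ.
-45.3 = 0.221×(-48.5) + 0.325×(-39.0) + 0.147×δ_C + 0.307×(-66.5)
0.147·δ_C = -45.3 − (-43.809) = -1.491
δ_C = -1.491 / 0.147 = -10.14 per mil

-10.1 per mil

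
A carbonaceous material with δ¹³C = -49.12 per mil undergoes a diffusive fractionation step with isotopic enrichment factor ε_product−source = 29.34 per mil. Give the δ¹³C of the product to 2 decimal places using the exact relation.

-21.22 per mil

Exactly, δ_product = (δ_source + 1000)·(ε/1000 + 1) − 1000.
δ_product = (-49.12 + 1000) × (29.34/1000 + 1) − 1000
δ_product = -21.221 per mil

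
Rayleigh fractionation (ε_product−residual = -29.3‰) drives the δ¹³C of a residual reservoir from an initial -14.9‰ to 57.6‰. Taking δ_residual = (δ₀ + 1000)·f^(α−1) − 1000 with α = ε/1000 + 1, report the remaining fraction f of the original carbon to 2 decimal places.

0.09

α − 1 = ε/1000 = -0.0293
(δ_res + 1000)/(δ₀ + 1000) = (57.6 + 1000)/(-14.9 + 1000) = 1057.6/985.1 = 1.073597
f = 1.073597^(1/-0.0293) = exp(ln(1.073597)/-0.0293) = exp(0.07101/-0.0293)
f = exp(-2.4237) = 0.0886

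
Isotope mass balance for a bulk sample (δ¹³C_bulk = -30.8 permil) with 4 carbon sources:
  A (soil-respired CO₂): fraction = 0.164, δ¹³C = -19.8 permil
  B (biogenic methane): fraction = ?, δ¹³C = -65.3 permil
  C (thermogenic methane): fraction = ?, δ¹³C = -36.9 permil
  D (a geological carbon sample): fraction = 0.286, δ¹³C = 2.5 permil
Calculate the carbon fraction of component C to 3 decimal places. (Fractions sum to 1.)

Let f_C and f_B be the unknown fractions; fractions sum to 1 so f_C + f_B = 0.550.
Mass balance: Σ fᵢ·δᵢ = δ_bulk ⇒ f_C·(-36.9) + f_B·(-65.3) = -30.8 − (-2.532) = -28.268
Substitute f_B = 0.550 − f_C:
f_C·(-36.9 − -65.3) = -28.268 − 0.550×(-65.3) = 7.647
f_C = 7.647 / 28.4 = 0.2693

0.269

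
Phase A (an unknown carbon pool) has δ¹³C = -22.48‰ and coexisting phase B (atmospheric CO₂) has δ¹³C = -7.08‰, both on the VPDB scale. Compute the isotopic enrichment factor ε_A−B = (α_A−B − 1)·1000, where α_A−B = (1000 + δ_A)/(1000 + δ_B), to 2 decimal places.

α_A−B = (1000 + -22.48) / (1000 + -7.08) = 977.52 / 992.92 = 0.984490
ε_A−B = (0.984490 − 1) × 1000 = -15.510‰
(The approximation ε ≈ δ_A − δ_B would give -15.40‰.)

-15.51‰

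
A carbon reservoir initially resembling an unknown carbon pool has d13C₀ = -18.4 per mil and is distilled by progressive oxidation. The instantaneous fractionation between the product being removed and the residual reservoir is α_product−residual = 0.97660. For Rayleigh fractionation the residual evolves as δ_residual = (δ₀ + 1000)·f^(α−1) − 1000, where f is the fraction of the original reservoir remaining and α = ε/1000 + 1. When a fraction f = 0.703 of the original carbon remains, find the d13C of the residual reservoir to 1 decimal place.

-10.3 per mil

Rayleigh residual: δ_res = (δ₀ + 1000)·f^(α−1) − 1000
α − 1 = -0.02340
f^(α−1) = 0.703^(-0.02340) = 1.008280
δ_res = (-18.4 + 1000) × 1.008280 − 1000 = 989.728 − 1000 = -10.27 per mil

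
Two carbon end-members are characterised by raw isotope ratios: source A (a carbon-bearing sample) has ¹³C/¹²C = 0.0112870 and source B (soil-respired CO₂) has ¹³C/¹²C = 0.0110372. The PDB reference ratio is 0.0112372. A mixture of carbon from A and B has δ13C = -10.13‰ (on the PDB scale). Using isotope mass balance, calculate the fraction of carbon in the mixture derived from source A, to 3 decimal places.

0.345

δ_A = (0.0112870/0.0112372 − 1)×1000 = (1.004432 − 1)×1000 = 4.432‰
δ_B = (0.0110372/0.0112372 − 1)×1000 = (0.982202 − 1)×1000 = -17.798‰
f_A = (δ_mix − δ_B)/(δ_A − δ_B) = (-10.13 − (-17.798))/(4.432 − (-17.798))
f_A = 7.668 / 22.230 = 0.3449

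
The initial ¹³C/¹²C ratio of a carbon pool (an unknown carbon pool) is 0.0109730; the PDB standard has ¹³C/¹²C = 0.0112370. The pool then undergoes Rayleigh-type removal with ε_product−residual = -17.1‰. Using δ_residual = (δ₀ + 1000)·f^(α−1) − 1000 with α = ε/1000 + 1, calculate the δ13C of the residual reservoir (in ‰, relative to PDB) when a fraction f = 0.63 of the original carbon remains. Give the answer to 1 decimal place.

δ₀ = (0.0109730/0.0112370 − 1)×1000 = (0.976506 − 1)×1000 = -23.494‰
α − 1 = ε/1000 = -0.0171
f^(α−1) = 0.63^(-0.0171) = 1.007932
δ_res = (-23.494 + 1000) × 1.007932 − 1000 = 984.252 − 1000 = -15.75‰

-15.7‰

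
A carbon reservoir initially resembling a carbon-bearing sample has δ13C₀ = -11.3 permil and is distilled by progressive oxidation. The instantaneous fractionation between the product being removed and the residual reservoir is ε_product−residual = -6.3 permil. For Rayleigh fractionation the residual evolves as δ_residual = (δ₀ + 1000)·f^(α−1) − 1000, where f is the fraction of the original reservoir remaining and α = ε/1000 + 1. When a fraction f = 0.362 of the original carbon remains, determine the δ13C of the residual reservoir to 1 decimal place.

Rayleigh residual: δ_res = (δ₀ + 1000)·f^(α−1) − 1000
α = ε/1000 + 1 = 0.99370, so α − 1 = -0.00630
f^(α−1) = 0.362^(-0.00630) = 1.006422
δ_res = (-11.3 + 1000) × 1.006422 − 1000 = 995.049 − 1000 = -4.95 permil

-5.0 permil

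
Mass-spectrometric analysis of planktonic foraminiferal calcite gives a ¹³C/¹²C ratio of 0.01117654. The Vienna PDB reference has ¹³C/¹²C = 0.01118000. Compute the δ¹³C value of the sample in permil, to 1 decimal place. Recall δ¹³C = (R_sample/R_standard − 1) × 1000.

δ¹³C = (R_sample / R_standard − 1) × 1000
R_sample / R_standard = 0.01117654 / 0.01118000 = 0.999691
δ¹³C = (0.999691 − 1) × 1000 = -0.31 permil

-0.3 permil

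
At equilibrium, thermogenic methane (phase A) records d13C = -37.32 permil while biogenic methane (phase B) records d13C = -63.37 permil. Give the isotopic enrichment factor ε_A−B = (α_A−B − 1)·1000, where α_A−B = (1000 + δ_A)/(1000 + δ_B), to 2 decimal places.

α_A−B = (1000 + -37.32) / (1000 + -63.37) = 962.68 / 936.63 = 1.027812
ε_A−B = (1.027812 − 1) × 1000 = 27.812 permil
(The approximation ε ≈ δ_A − δ_B would give 26.05 permil.)

27.81 permil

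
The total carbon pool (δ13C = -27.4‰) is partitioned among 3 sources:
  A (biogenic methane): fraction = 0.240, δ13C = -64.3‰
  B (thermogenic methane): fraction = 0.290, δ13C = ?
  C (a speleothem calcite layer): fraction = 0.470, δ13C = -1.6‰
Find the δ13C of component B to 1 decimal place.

-38.7‰

Isotope mass balance: δ_bulk = Σ fᵢ·δᵢ.
-27.4 = 0.240×(-64.3) + 0.290×δ_B + 0.470×(-1.6)
0.290·δ_B = -27.4 − (-16.184) = -11.216
δ_B = -11.216 / 0.290 = -38.68‰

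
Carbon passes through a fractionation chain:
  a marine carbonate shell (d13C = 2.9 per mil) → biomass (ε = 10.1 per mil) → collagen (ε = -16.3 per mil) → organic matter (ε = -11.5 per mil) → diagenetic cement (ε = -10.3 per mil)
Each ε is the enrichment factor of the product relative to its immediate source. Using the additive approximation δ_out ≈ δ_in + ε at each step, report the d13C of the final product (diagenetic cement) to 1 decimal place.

-25.1 per mil

step 1: δ ≈ 2.9 + (10.1) = 13.0 per mil
step 2: δ ≈ 13.0 + (-16.3) = -3.3 per mil
step 3: δ ≈ -3.3 + (-11.5) = -14.8 per mil
step 4: δ ≈ -14.8 + (-10.3) = -25.1 per mil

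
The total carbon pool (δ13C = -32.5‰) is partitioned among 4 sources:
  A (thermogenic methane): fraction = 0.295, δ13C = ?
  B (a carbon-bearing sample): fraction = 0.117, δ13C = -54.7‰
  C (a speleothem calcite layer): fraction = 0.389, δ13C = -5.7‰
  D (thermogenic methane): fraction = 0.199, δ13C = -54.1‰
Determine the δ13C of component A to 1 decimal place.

Isotope mass balance: δ_bulk = Σ fᵢ·δᵢ.
-32.5 = 0.295×δ_A + 0.117×(-54.7) + 0.389×(-5.7) + 0.199×(-54.1)
0.295·δ_A = -32.5 − (-19.383) = -13.117
δ_A = -13.117 / 0.295 = -44.46‰

-44.5‰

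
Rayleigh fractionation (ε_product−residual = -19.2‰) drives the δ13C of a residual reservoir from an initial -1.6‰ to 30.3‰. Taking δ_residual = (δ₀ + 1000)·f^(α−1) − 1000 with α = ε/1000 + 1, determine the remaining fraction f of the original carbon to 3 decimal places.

0.194

α − 1 = ε/1000 = -0.0192
(δ_res + 1000)/(δ₀ + 1000) = (30.3 + 1000)/(-1.6 + 1000) = 1030.3/998.4 = 1.031951
f = 1.031951^(1/-0.0192) = exp(ln(1.031951)/-0.0192) = exp(0.03145/-0.0192)
f = exp(-1.6381) = 0.1944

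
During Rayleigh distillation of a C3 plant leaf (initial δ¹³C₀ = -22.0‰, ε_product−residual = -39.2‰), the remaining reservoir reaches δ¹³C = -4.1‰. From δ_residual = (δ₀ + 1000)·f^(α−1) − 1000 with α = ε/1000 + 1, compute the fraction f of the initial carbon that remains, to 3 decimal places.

0.630

α − 1 = ε/1000 = -0.0392
(δ_res + 1000)/(δ₀ + 1000) = (-4.1 + 1000)/(-22.0 + 1000) = 995.9/978.0 = 1.018303
f = 1.018303^(1/-0.0392) = exp(ln(1.018303)/-0.0392) = exp(0.01814/-0.0392)
f = exp(-0.4627) = 0.6296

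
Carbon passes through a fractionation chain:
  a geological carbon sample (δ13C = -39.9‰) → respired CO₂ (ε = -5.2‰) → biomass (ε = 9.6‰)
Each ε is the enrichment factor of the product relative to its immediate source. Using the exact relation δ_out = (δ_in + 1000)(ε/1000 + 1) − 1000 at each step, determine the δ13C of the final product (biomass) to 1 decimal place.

-35.7‰

step 1: δ = (-39.90 + 1000)·(-5.2/1000 + 1) − 1000 = -44.89‰
step 2: δ = (-44.89 + 1000)·(9.6/1000 + 1) − 1000 = -35.72‰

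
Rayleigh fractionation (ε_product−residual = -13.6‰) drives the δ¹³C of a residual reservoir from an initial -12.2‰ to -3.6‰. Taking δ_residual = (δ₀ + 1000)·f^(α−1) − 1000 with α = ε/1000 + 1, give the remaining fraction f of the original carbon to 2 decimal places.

0.53

α − 1 = ε/1000 = -0.0136
(δ_res + 1000)/(δ₀ + 1000) = (-3.6 + 1000)/(-12.2 + 1000) = 996.4/987.8 = 1.008706
f = 1.008706^(1/-0.0136) = exp(ln(1.008706)/-0.0136) = exp(0.00867/-0.0136)
f = exp(-0.6374) = 0.5287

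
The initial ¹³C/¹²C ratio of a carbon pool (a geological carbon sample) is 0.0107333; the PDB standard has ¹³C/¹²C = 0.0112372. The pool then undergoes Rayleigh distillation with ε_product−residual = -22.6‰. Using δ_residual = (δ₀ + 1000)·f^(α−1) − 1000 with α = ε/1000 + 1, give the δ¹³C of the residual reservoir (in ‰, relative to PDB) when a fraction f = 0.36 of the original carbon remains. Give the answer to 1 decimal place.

δ₀ = (0.0107333/0.0112372 − 1)×1000 = (0.955158 − 1)×1000 = -44.842‰
α − 1 = ε/1000 = -0.0226
f^(α−1) = 0.36^(-0.0226) = 1.023358
δ_res = (-44.842 + 1000) × 1.023358 − 1000 = 977.468 − 1000 = -22.53‰

-22.5‰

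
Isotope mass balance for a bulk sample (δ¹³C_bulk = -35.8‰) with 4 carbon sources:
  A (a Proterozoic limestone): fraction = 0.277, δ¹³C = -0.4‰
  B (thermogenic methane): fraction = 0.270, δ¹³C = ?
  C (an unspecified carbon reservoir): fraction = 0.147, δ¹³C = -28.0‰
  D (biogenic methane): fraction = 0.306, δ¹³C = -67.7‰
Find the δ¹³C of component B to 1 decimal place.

Isotope mass balance: δ_bulk = Σ fᵢ·δᵢ.
-35.8 = 0.277×(-0.4) + 0.270×δ_B + 0.147×(-28.0) + 0.306×(-67.7)
0.270·δ_B = -35.8 − (-24.943) = -10.857
δ_B = -10.857 / 0.270 = -40.21‰

-40.2‰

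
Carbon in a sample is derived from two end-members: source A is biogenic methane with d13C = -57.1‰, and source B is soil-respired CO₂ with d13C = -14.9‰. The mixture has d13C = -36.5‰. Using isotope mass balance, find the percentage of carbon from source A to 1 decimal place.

51.2%

δ_mix = f_A·δ_A + (1 − f_A)·δ_B  ⇒  f_A = (δ_mix − δ_B)/(δ_A − δ_B)
f_A = (-36.5 − (-14.9)) / (-57.1 − (-14.9))
f_A = -21.6 / -42.2 = 0.5118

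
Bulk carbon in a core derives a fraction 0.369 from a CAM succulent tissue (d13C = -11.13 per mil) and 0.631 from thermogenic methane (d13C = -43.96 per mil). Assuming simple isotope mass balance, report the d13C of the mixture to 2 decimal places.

-31.85 per mil

δ_mix = f_A·δ_A + f_B·δ_B
δ_mix = 0.369 × (-11.13) + 0.631 × (-43.96)
δ_mix = -4.107 + -27.739 = -31.846 per mil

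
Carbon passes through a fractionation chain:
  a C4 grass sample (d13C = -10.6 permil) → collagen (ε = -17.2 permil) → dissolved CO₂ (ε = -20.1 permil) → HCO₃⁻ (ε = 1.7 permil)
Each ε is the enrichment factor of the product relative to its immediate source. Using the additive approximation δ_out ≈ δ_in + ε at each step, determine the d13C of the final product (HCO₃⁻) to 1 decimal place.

-46.2 permil

step 1: δ ≈ -10.6 + (-17.2) = -27.8 permil
step 2: δ ≈ -27.8 + (-20.1) = -47.9 permil
step 3: δ ≈ -47.9 + (1.7) = -46.2 permil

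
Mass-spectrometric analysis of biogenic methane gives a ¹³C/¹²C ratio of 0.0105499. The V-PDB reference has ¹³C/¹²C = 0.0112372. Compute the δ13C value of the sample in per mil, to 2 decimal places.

-61.16 per mil

δ13C = (R_sample / R_standard − 1) × 1000
R_sample / R_standard = 0.0105499 / 0.0112372 = 0.938837
δ13C = (0.938837 − 1) × 1000 = -61.163 per mil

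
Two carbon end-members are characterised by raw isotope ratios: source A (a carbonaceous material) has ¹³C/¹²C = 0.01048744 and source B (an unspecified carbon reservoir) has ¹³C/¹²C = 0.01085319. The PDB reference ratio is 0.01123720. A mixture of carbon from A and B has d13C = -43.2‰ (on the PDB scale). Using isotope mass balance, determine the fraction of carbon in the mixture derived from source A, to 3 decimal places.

δ_A = (0.01048744/0.01123720 − 1)×1000 = (0.933279 − 1)×1000 = -66.721‰
δ_B = (0.01085319/0.01123720 − 1)×1000 = (0.965827 − 1)×1000 = -34.173‰
f_A = (δ_mix − δ_B)/(δ_A − δ_B) = (-43.2 − (-34.173))/(-66.721 − (-34.173))
f_A = -9.027 / -32.548 = 0.2773

0.277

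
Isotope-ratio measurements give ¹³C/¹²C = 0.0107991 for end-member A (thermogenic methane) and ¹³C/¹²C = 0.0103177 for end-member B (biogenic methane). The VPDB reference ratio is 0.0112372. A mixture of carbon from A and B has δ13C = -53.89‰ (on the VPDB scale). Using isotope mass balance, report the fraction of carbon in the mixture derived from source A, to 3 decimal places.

0.652

δ_A = (0.0107991/0.0112372 − 1)×1000 = (0.961013 − 1)×1000 = -38.987‰
δ_B = (0.0103177/0.0112372 − 1)×1000 = (0.918174 − 1)×1000 = -81.826‰
f_A = (δ_mix − δ_B)/(δ_A − δ_B) = (-53.89 − (-81.826))/(-38.987 − (-81.826))
f_A = 27.936 / 42.840 = 0.6521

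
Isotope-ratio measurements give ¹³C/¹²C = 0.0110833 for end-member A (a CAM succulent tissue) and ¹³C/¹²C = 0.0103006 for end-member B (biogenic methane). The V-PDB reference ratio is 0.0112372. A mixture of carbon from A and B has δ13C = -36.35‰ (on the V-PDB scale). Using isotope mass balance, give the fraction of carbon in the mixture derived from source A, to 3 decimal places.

0.675

δ_A = (0.0110833/0.0112372 − 1)×1000 = (0.986304 − 1)×1000 = -13.696‰
δ_B = (0.0103006/0.0112372 − 1)×1000 = (0.916652 − 1)×1000 = -83.348‰
f_A = (δ_mix − δ_B)/(δ_A − δ_B) = (-36.35 − (-83.348))/(-13.696 − (-83.348))
f_A = 46.998 / 69.653 = 0.6748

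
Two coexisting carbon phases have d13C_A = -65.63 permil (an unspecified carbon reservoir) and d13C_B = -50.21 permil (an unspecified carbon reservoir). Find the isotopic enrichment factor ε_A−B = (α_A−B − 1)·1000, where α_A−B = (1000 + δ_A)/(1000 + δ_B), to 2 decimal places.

-16.24 permil

α_A−B = (1000 + -65.63) / (1000 + -50.21) = 934.37 / 949.79 = 0.983765
ε_A−B = (0.983765 − 1) × 1000 = -16.235 permil
(The approximation ε ≈ δ_A − δ_B would give -15.42 permil.)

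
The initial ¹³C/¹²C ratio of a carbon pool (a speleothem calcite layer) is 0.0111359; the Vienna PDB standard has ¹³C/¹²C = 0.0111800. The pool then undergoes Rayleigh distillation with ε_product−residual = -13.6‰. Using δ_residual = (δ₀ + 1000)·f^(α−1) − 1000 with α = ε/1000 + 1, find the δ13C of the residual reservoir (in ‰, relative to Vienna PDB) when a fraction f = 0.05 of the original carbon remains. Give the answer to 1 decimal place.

δ₀ = (0.0111359/0.0111800 − 1)×1000 = (0.996055 − 1)×1000 = -3.945‰
α − 1 = ε/1000 = -0.0136
f^(α−1) = 0.05^(-0.0136) = 1.041583
δ_res = (-3.945 + 1000) × 1.041583 − 1000 = 1037.475 − 1000 = 37.47‰

37.5‰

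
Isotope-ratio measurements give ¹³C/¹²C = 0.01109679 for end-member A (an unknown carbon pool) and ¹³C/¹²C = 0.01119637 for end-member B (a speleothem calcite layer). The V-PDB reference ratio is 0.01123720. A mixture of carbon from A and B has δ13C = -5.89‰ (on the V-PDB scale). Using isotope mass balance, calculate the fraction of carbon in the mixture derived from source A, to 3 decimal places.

δ_A = (0.01109679/0.01123720 − 1)×1000 = (0.987505 − 1)×1000 = -12.495‰
δ_B = (0.01119637/0.01123720 − 1)×1000 = (0.996367 − 1)×1000 = -3.633‰
f_A = (δ_mix − δ_B)/(δ_A − δ_B) = (-5.89 − (-3.633))/(-12.495 − (-3.633))
f_A = -2.257 / -8.862 = 0.2546

0.255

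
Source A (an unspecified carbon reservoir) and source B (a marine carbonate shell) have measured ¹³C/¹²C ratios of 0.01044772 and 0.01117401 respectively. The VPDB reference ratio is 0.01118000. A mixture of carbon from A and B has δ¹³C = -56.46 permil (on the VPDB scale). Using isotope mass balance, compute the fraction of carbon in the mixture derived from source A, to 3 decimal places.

δ_A = (0.01044772/0.01118000 − 1)×1000 = (0.934501 − 1)×1000 = -65.499 permil
δ_B = (0.01117401/0.01118000 − 1)×1000 = (0.999464 − 1)×1000 = -0.536 permil
f_A = (δ_mix − δ_B)/(δ_A − δ_B) = (-56.46 − (-0.536))/(-65.499 − (-0.536))
f_A = -55.924 / -64.963 = 0.8609

0.861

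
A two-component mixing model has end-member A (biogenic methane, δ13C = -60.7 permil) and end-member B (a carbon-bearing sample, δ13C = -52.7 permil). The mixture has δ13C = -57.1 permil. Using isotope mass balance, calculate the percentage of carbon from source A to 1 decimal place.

55.0%

δ_mix = f_A·δ_A + (1 − f_A)·δ_B  ⇒  f_A = (δ_mix − δ_B)/(δ_A − δ_B)
f_A = (-57.1 − (-52.7)) / (-60.7 − (-52.7))
f_A = -4.4 / -8.0 = 0.5500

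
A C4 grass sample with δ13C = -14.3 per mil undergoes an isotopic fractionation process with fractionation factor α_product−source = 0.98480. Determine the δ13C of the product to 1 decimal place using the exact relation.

δ_product = (δ_source + 1000)·α − 1000
δ_product = (-14.3 + 1000) × 0.98480 − 1000
δ_product = 970.717 − 1000 = -29.28 per mil

-29.3 per mil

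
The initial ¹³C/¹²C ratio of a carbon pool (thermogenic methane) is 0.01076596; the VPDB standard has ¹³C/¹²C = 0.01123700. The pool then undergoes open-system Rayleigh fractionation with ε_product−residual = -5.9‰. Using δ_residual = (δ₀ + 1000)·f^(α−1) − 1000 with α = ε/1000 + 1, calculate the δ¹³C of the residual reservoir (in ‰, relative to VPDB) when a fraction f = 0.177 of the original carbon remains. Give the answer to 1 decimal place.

δ₀ = (0.01076596/0.01123700 − 1)×1000 = (0.958081 − 1)×1000 = -41.919‰
α − 1 = ε/1000 = -0.0059
f^(α−1) = 0.177^(-0.0059) = 1.010269
δ_res = (-41.919 + 1000) × 1.010269 − 1000 = 967.920 − 1000 = -32.08‰

-32.1‰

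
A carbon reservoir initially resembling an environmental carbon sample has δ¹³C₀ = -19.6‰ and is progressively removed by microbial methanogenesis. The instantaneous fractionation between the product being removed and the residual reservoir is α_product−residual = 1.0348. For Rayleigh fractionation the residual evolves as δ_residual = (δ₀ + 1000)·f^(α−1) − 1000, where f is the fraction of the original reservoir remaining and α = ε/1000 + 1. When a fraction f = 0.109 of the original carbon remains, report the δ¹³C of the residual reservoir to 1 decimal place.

-92.4‰

Rayleigh residual: δ_res = (δ₀ + 1000)·f^(α−1) − 1000
α − 1 = 0.03480
f^(α−1) = 0.109^(0.03480) = 0.925769
δ_res = (-19.6 + 1000) × 0.925769 − 1000 = 907.624 − 1000 = -92.38‰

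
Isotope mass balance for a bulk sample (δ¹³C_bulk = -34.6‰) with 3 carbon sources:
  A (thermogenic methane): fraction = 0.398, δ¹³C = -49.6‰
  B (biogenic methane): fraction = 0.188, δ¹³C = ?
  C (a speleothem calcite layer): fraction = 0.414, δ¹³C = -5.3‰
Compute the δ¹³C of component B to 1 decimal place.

Isotope mass balance: δ_bulk = Σ fᵢ·δᵢ.
-34.6 = 0.398×(-49.6) + 0.188×δ_B + 0.414×(-5.3)
0.188·δ_B = -34.6 − (-21.935) = -12.665
δ_B = -12.665 / 0.188 = -67.37‰

-67.4‰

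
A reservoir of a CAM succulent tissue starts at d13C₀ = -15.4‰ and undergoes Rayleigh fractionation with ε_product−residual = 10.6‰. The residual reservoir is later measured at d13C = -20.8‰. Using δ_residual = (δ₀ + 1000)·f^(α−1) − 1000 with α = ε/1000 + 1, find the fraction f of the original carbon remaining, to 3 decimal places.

α − 1 = ε/1000 = 0.0106
(δ_res + 1000)/(δ₀ + 1000) = (-20.8 + 1000)/(-15.4 + 1000) = 979.2/984.6 = 0.994516
f = 0.994516^(1/0.0106) = exp(ln(0.994516)/0.0106) = exp(-0.00550/0.0106)
f = exp(-0.5188) = 0.5952

0.595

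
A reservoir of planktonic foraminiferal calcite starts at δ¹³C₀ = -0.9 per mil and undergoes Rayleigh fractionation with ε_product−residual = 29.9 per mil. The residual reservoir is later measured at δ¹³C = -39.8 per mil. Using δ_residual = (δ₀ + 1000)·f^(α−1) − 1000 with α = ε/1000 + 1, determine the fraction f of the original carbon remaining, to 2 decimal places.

α − 1 = ε/1000 = 0.0299
(δ_res + 1000)/(δ₀ + 1000) = (-39.8 + 1000)/(-0.9 + 1000) = 960.2/999.1 = 0.961065
f = 0.961065^(1/0.0299) = exp(ln(0.961065)/0.0299) = exp(-0.03971/0.0299)
f = exp(-1.3282) = 0.2650

0.26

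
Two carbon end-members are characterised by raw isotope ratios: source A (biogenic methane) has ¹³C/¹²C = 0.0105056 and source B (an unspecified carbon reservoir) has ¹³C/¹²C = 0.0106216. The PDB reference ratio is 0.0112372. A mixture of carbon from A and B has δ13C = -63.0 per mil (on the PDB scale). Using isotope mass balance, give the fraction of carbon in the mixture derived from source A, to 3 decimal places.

0.796

δ_A = (0.0105056/0.0112372 − 1)×1000 = (0.934895 − 1)×1000 = -65.105 per mil
δ_B = (0.0106216/0.0112372 − 1)×1000 = (0.945218 − 1)×1000 = -54.782 per mil
f_A = (δ_mix − δ_B)/(δ_A − δ_B) = (-63.0 − (-54.782))/(-65.105 − (-54.782))
f_A = -8.218 / -10.323 = 0.7961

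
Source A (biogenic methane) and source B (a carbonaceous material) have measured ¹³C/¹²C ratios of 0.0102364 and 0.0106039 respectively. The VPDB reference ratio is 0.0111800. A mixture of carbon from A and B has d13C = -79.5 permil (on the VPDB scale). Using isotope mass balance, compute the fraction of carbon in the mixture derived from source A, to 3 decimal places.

δ_A = (0.0102364/0.0111800 − 1)×1000 = (0.915599 − 1)×1000 = -84.401 permil
δ_B = (0.0106039/0.0111800 − 1)×1000 = (0.948470 − 1)×1000 = -51.530 permil
f_A = (δ_mix − δ_B)/(δ_A − δ_B) = (-79.5 − (-51.530))/(-84.401 − (-51.530))
f_A = -27.970 / -32.871 = 0.8509

0.851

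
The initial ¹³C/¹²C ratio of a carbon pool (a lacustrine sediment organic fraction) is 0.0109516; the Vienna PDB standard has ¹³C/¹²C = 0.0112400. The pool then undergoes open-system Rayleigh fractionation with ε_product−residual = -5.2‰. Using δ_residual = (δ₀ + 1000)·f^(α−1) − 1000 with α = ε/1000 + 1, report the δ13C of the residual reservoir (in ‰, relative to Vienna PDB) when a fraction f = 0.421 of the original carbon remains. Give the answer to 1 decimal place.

-21.3‰

δ₀ = (0.0109516/0.0112400 − 1)×1000 = (0.974342 − 1)×1000 = -25.658‰
α − 1 = ε/1000 = -0.0052
f^(α−1) = 0.421^(-0.0052) = 1.004509
δ_res = (-25.658 + 1000) × 1.004509 − 1000 = 978.735 − 1000 = -21.27‰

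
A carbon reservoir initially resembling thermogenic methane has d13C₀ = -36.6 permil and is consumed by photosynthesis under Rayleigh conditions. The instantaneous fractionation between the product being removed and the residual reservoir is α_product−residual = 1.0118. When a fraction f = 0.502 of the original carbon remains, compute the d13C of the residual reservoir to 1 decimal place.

Rayleigh residual: δ_res = (δ₀ + 1000)·f^(α−1) − 1000
α − 1 = 0.01180
f^(α−1) = 0.502^(0.01180) = 0.991901
δ_res = (-36.6 + 1000) × 0.991901 − 1000 = 955.597 − 1000 = -44.40 permil

-44.4 permil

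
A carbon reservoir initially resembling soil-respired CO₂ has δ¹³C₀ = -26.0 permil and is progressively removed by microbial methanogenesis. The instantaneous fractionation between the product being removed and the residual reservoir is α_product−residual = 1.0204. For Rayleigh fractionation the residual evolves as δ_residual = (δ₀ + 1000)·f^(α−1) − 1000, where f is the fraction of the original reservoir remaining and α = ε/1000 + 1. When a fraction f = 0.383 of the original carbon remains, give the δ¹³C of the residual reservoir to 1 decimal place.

Rayleigh residual: δ_res = (δ₀ + 1000)·f^(α−1) − 1000
α − 1 = 0.02040
f^(α−1) = 0.383^(0.02040) = 0.980612
δ_res = (-26.0 + 1000) × 0.980612 − 1000 = 955.116 − 1000 = -44.88 permil

-44.9 permil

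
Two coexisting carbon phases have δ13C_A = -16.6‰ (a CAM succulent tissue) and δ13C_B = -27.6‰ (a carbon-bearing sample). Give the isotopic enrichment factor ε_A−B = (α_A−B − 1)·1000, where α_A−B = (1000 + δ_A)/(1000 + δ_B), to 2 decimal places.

α_A−B = (1000 + -16.6) / (1000 + -27.6) = 983.4 / 972.4 = 1.011312
ε_A−B = (1.011312 − 1) × 1000 = 11.312‰
(The approximation ε ≈ δ_A − δ_B would give 11.0‰.)

11.31‰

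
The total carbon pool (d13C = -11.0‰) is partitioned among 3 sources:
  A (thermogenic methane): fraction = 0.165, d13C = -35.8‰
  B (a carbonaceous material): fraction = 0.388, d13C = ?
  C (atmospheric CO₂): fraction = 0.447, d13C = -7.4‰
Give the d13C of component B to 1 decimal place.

-4.6‰

Isotope mass balance: δ_bulk = Σ fᵢ·δᵢ.
-11.0 = 0.165×(-35.8) + 0.388×δ_B + 0.447×(-7.4)
0.388·δ_B = -11.0 − (-9.215) = -1.785
δ_B = -1.785 / 0.388 = -4.60‰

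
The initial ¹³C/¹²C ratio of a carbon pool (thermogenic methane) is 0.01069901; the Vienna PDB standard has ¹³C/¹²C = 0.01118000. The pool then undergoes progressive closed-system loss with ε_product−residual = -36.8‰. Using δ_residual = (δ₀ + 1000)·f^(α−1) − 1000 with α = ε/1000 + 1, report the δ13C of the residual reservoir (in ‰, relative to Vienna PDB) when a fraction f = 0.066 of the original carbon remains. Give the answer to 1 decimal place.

57.7‰

δ₀ = (0.01069901/0.01118000 − 1)×1000 = (0.956978 − 1)×1000 = -43.022‰
α − 1 = ε/1000 = -0.0368
f^(α−1) = 0.066^(-0.0368) = 1.105200
δ_res = (-43.022 + 1000) × 1.105200 − 1000 = 1057.651 − 1000 = 57.65‰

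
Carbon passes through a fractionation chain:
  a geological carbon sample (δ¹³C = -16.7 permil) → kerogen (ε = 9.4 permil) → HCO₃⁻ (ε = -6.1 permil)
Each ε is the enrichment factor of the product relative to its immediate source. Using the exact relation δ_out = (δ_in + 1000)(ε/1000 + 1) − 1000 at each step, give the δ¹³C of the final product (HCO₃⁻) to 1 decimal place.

step 1: δ = (-16.70 + 1000)·(9.4/1000 + 1) − 1000 = -7.46 permil
step 2: δ = (-7.46 + 1000)·(-6.1/1000 + 1) − 1000 = -13.51 permil

-13.5 permil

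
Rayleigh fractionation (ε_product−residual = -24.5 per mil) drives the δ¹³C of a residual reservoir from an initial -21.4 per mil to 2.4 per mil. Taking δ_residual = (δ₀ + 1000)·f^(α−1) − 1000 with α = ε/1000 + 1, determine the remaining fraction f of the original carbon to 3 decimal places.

α − 1 = ε/1000 = -0.0245
(δ_res + 1000)/(δ₀ + 1000) = (2.4 + 1000)/(-21.4 + 1000) = 1002.4/978.6 = 1.024320
f = 1.024320^(1/-0.0245) = exp(ln(1.024320)/-0.0245) = exp(0.02403/-0.0245)
f = exp(-0.9808) = 0.3750

0.375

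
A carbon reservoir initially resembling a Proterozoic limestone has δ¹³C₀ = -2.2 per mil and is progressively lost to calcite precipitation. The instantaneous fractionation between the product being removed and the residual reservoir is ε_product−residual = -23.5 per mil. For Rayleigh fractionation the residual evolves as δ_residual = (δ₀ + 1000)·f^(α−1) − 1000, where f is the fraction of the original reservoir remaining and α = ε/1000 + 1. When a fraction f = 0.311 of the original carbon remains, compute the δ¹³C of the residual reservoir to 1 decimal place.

Rayleigh residual: δ_res = (δ₀ + 1000)·f^(α−1) − 1000
α = ε/1000 + 1 = 0.97650, so α − 1 = -0.02350
f^(α−1) = 0.311^(-0.02350) = 1.027827
δ_res = (-2.2 + 1000) × 1.027827 − 1000 = 1025.566 − 1000 = 25.57 per mil

25.6 per mil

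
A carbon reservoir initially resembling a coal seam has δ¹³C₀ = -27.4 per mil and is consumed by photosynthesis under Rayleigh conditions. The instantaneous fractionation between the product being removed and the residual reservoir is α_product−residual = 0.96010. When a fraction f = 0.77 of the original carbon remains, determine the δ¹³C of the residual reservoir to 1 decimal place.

-17.2 per mil

Rayleigh residual: δ_res = (δ₀ + 1000)·f^(α−1) − 1000
α − 1 = -0.03990
f^(α−1) = 0.77^(-0.03990) = 1.010483
δ_res = (-27.4 + 1000) × 1.010483 − 1000 = 982.796 − 1000 = -17.20 per mil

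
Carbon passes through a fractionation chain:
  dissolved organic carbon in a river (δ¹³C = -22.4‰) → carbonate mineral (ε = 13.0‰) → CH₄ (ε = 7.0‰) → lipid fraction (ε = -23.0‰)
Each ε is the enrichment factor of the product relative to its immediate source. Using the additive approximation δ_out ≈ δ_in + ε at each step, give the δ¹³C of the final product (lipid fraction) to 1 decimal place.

step 1: δ ≈ -22.4 + (13.0) = -9.4‰
step 2: δ ≈ -9.4 + (7.0) = -2.4‰
step 3: δ ≈ -2.4 + (-23.0) = -25.4‰

-25.4‰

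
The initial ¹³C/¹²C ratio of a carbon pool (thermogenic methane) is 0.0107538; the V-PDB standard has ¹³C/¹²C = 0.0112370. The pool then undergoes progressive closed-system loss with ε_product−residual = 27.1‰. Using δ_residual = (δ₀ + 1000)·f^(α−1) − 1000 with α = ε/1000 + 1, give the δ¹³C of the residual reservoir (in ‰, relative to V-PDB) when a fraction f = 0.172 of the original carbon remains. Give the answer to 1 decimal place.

-87.6‰

δ₀ = (0.0107538/0.0112370 − 1)×1000 = (0.956999 − 1)×1000 = -43.001‰
α − 1 = ε/1000 = 0.0271
f^(α−1) = 0.172^(0.0271) = 0.953417
δ_res = (-43.001 + 1000) × 0.953417 − 1000 = 912.419 − 1000 = -87.58‰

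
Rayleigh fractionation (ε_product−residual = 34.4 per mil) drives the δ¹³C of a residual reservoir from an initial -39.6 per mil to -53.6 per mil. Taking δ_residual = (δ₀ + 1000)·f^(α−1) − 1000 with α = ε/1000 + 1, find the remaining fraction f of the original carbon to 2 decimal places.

α − 1 = ε/1000 = 0.0344
(δ_res + 1000)/(δ₀ + 1000) = (-53.6 + 1000)/(-39.6 + 1000) = 946.4/960.4 = 0.985423
f = 0.985423^(1/0.0344) = exp(ln(0.985423)/0.0344) = exp(-0.01468/0.0344)
f = exp(-0.4269) = 0.6525

0.65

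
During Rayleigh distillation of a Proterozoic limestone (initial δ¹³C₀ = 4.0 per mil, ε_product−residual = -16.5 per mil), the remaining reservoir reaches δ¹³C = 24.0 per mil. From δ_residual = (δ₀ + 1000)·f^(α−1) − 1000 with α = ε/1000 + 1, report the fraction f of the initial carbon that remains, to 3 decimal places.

0.303

α − 1 = ε/1000 = -0.0165
(δ_res + 1000)/(δ₀ + 1000) = (24.0 + 1000)/(4.0 + 1000) = 1024.0/1004.0 = 1.019920
f = 1.019920^(1/-0.0165) = exp(ln(1.019920)/-0.0165) = exp(0.01972/-0.0165)
f = exp(-1.1954) = 0.3026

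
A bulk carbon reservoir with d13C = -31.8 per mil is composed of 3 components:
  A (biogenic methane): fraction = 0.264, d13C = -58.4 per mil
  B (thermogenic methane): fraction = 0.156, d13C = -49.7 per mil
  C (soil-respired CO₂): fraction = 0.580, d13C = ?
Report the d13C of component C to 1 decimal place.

Isotope mass balance: δ_bulk = Σ fᵢ·δᵢ.
-31.8 = 0.264×(-58.4) + 0.156×(-49.7) + 0.580×δ_C
0.580·δ_C = -31.8 − (-23.171) = -8.629
δ_C = -8.629 / 0.580 = -14.88 per mil

-14.9 per mil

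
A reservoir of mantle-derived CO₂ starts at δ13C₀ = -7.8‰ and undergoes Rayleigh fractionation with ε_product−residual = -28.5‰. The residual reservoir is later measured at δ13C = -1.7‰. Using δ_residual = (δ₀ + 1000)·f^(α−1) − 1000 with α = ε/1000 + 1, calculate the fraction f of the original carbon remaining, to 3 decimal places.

α − 1 = ε/1000 = -0.0285
(δ_res + 1000)/(δ₀ + 1000) = (-1.7 + 1000)/(-7.8 + 1000) = 998.3/992.2 = 1.006148
f = 1.006148^(1/-0.0285) = exp(ln(1.006148)/-0.0285) = exp(0.00613/-0.0285)
f = exp(-0.2151) = 0.8065

0.806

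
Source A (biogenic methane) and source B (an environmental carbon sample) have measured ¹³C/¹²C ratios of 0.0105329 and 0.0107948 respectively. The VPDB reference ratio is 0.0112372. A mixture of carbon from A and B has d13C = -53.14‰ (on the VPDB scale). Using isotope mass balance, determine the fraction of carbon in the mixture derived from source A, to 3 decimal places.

δ_A = (0.0105329/0.0112372 − 1)×1000 = (0.937324 − 1)×1000 = -62.676‰
δ_B = (0.0107948/0.0112372 − 1)×1000 = (0.960631 − 1)×1000 = -39.369‰
f_A = (δ_mix − δ_B)/(δ_A − δ_B) = (-53.14 − (-39.369))/(-62.676 − (-39.369))
f_A = -13.771 / -23.307 = 0.5909

0.591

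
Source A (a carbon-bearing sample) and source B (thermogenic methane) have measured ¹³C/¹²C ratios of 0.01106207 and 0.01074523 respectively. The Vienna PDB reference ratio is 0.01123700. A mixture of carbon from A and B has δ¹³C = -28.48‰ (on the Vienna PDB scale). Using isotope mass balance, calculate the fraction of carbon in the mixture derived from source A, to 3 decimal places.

0.542

δ_A = (0.01106207/0.01123700 − 1)×1000 = (0.984433 − 1)×1000 = -15.567‰
δ_B = (0.01074523/0.01123700 − 1)×1000 = (0.956237 − 1)×1000 = -43.763‰
f_A = (δ_mix − δ_B)/(δ_A − δ_B) = (-28.48 − (-43.763))/(-15.567 − (-43.763))
f_A = 15.283 / 28.196 = 0.5420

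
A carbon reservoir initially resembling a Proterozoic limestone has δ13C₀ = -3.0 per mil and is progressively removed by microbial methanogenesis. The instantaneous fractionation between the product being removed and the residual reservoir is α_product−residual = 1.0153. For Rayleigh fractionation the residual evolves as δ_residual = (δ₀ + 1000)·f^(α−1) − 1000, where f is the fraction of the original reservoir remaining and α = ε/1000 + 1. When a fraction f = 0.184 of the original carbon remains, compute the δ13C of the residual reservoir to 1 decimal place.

-28.5 per mil

Rayleigh residual: δ_res = (δ₀ + 1000)·f^(α−1) − 1000
α − 1 = 0.01530
f^(α−1) = 0.184^(0.01530) = 0.974432
δ_res = (-3.0 + 1000) × 0.974432 − 1000 = 971.509 − 1000 = -28.49 per mil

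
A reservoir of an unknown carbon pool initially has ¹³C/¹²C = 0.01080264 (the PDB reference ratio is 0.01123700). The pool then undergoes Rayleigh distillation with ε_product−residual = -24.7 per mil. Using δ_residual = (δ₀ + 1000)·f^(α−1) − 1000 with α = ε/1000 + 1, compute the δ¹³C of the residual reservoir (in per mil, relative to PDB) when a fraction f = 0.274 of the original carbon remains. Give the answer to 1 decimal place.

-7.4 per mil

δ₀ = (0.01080264/0.01123700 − 1)×1000 = (0.961346 − 1)×1000 = -38.654 per mil
α − 1 = ε/1000 = -0.0247
f^(α−1) = 0.274^(-0.0247) = 1.032494
δ_res = (-38.654 + 1000) × 1.032494 − 1000 = 992.584 − 1000 = -7.42 per mil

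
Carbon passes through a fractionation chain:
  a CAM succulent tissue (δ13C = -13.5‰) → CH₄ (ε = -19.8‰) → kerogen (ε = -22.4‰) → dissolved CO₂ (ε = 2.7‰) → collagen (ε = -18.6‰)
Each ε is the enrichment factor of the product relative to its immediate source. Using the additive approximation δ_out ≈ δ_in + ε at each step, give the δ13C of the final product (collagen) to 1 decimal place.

step 1: δ ≈ -13.5 + (-19.8) = -33.3‰
step 2: δ ≈ -33.3 + (-22.4) = -55.7‰
step 3: δ ≈ -55.7 + (2.7) = -53.0‰
step 4: δ ≈ -53.0 + (-18.6) = -71.6‰

-71.6‰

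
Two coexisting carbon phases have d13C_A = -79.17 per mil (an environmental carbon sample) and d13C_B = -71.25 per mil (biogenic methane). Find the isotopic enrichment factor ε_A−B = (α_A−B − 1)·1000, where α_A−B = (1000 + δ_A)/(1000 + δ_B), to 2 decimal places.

-8.53 per mil

α_A−B = (1000 + -79.17) / (1000 + -71.25) = 920.83 / 928.75 = 0.991472
ε_A−B = (0.991472 − 1) × 1000 = -8.528 per mil
(The approximation ε ≈ δ_A − δ_B would give -7.92 per mil.)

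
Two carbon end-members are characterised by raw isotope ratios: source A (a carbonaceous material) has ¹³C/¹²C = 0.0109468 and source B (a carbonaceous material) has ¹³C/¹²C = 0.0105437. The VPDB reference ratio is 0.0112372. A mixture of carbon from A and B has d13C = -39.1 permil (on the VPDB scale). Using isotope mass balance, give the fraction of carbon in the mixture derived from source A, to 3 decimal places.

δ_A = (0.0109468/0.0112372 − 1)×1000 = (0.974157 − 1)×1000 = -25.843 permil
δ_B = (0.0105437/0.0112372 − 1)×1000 = (0.938285 − 1)×1000 = -61.715 permil
f_A = (δ_mix − δ_B)/(δ_A − δ_B) = (-39.1 − (-61.715))/(-25.843 − (-61.715))
f_A = 22.615 / 35.872 = 0.6304

0.630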